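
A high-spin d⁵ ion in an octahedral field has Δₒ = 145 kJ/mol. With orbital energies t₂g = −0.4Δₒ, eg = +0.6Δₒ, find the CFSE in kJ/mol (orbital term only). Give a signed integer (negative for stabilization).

Electron filling gives t₂g³ eg².
CFSE(orbital) = 3×(-0.4Δₒ) + 2×(0.6Δₒ) = 0.0Δₒ; with Δₒ = 145 kJ/mol that is 0 kJ/mol.

0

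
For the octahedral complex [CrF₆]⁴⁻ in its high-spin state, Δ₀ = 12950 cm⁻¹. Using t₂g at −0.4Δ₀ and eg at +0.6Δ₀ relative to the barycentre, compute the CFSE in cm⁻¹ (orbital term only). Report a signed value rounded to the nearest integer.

Each F⁻ contributes -1; 6 × (-1) = -6. With overall charge -4, Cr is in the +2 oxidation state.
Cr sits in group 6; removing 2 electrons leaves Cr²⁺ with 6 − 2 = 4 d electrons.
The d⁴ electrons fill as t₂g³ eg¹.
CFSE(orbital) = 3×(-0.4Δ₀) + 1×(0.6Δ₀) = -0.6Δ₀; with Δ₀ = 12950 cm⁻¹ that is -7770 cm⁻¹.

-7770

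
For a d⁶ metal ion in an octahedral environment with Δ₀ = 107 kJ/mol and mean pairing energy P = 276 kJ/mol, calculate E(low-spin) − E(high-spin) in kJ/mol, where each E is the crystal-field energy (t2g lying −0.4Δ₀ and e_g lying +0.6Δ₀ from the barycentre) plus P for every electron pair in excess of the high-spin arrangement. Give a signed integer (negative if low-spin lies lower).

338

In the high-spin limit (t2g^4 e_g^2) the orbital term is -0.4Δ₀ = -43 kJ/mol, with no excess pairing.
Low-spin t2g^6 e_g^0 gives -2.4Δ₀ = -257 kJ/mol, but forming 2 extra pairs costs 2P = 552 kJ/mol, so E(LS) = -257 + 552 = 295 kJ/mol.
The difference is 295 − (-43) = 338 kJ/mol, so high-spin lies lower.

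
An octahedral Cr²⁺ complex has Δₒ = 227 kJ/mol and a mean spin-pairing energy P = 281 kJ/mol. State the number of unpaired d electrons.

Cr²⁺: group 6, so d-count = 6 − 2 = 4.
Since Δₒ = 227 kJ/mol < P = 281 kJ/mol, the complex adopts the high-spin configuration.
Configuration: t2g^3 e_g^1.
Unpaired electrons: 4.

4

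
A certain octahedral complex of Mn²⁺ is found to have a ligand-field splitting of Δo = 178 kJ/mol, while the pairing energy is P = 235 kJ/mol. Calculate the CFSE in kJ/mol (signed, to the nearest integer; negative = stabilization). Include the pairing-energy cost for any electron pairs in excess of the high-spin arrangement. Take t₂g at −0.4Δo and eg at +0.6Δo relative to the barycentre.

0

Mn²⁺: group 7, so d-count = 7 − 2 = 5.
With Δo < P the complex is high-spin.
Filling d⁵ accordingly: t₂g³ eg².
Orbital CFSE = 0.0Δo = 0.0 × 178 = 0 kJ/mol.
High-spin has no excess pairs, so no pairing correction applies.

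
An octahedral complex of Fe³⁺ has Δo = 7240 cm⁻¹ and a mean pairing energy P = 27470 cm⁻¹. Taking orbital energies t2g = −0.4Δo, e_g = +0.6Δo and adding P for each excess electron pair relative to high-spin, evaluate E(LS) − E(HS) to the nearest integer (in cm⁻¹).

Group 8 minus oxidation state +3 gives a d⁵ configuration for Fe³⁺.
High-spin d⁵ fills as t2g^3 e_g^2 with CFSE 3(−0.4) + 2(+0.6) = 0.0Δo = 0 cm⁻¹.
Low-spin: t2g^5 e_g^0, orbital CFSE = -2.0Δo = -14480 cm⁻¹; plus 2 excess pairs × P = +54940 cm⁻¹; total 40460 cm⁻¹.
The difference is 40460 − (0) = 40460 cm⁻¹, so high-spin lies lower.

40460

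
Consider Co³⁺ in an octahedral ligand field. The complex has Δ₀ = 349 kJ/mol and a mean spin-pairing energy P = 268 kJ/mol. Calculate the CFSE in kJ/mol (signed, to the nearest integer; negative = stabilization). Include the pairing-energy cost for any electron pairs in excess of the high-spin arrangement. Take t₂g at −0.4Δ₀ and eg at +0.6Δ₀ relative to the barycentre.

-302

Group 9 minus oxidation state +3 gives a d⁶ configuration for Co³⁺.
Δ₀ > P, so pairing is preferred: the ground state is low-spin.
That gives t₂g⁶ eg⁰.
Orbital CFSE = -2.4Δ₀ = -2.4 × 349 = -838 kJ/mol.
Excess pairs vs high-spin: 3 − 1 = 2; pairing cost = +536 kJ/mol.
Net CFSE = -838 + 536 = -302 kJ/mol.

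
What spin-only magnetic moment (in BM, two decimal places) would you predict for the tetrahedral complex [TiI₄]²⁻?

2.83 BM

Each I⁻ contributes -1; 4 × (-1) = -4. With overall charge -2, Ti is in the +2 oxidation state.
Ti is in group 4, so Ti²⁺ is d² (4 − 2 = 2).
With tetrahedral geometry the complex is necessarily high-spin.
Configuration: e^2 t2^0 → 2 unpaired electrons.
μ(spin-only) = √[2(2+2)] = √8 ≈ 2.83 BM.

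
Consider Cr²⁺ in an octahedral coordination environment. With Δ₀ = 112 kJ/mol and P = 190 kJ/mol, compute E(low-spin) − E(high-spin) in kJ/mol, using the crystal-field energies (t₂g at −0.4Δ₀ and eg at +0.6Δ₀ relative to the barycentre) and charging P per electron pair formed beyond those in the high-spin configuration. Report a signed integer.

78

Cr is in group 6, so Cr²⁺ is d⁴ (6 − 2 = 4).
High-spin d⁴ fills as t₂g³ eg¹ with CFSE 3(−0.4) + 1(+0.6) = -0.6Δ₀ = -67 kJ/mol.
Low-spin t₂g⁴ eg⁰ gives -1.6Δ₀ = -179 kJ/mol, but forming 1 extra pair costs 1P = 190 kJ/mol, so E(LS) = -179 + 190 = 11 kJ/mol.
E(LS) − E(HS) = 11 − (-67) = 78 kJ/mol.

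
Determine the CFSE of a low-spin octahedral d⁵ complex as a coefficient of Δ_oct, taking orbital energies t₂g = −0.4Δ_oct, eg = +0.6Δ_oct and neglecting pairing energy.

Configuration: t₂g⁵ eg⁰.
CFSE = 5(-0.4Δ_oct) + 0(0.6Δ_oct) = -2.0Δ_oct + 0.0Δ_oct = -2.0Δ_oct.

-2.0 Δ_oct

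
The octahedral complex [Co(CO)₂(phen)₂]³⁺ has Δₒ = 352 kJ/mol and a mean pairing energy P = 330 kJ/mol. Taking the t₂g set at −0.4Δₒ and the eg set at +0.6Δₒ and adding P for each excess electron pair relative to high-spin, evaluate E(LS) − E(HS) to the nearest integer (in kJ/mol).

-44

Ligand charges: 2×(+0) from CO and 2×(+0) from phen sum to +0; with overall charge +3, Co is +3.
Co³⁺: group 9, so d-count = 9 − 3 = 6.
In the high-spin limit (t₂g⁴ eg²) the orbital term is -0.4Δₒ = -141 kJ/mol, with no excess pairing.
Low-spin t₂g⁶ eg⁰ gives -2.4Δₒ = -845 kJ/mol, but forming 2 extra pairs costs 2P = 660 kJ/mol, so E(LS) = -845 + 660 = -185 kJ/mol.
Thus E(LS) − E(HS) = -44 kJ/mol.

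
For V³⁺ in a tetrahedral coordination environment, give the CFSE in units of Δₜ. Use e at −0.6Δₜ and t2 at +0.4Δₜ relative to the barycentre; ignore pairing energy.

V is in group 5, so V³⁺ is d² (5 − 3 = 2).
Tetrahedral fields are weak (Δₜ ≈ 4/9 Δₒ), so electrons fill high-spin.
Configuration: e^2 t2^0.
CFSE = 2(-0.6Δₜ) + 0(0.4Δₜ) = -1.2Δₜ + 0.0Δₜ = -1.2Δₜ.

-1.2 Δₜ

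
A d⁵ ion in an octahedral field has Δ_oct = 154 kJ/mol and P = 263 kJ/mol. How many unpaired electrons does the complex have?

5

Since Δ_oct = 154 kJ/mol < P = 263 kJ/mol, the complex adopts the high-spin configuration.
Configuration: t2g^3 e_g^2.
Unpaired electrons: 5.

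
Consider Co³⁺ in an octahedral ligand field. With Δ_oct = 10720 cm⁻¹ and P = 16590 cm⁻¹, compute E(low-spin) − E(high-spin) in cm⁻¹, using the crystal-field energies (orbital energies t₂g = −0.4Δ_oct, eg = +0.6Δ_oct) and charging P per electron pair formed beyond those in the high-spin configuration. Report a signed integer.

Co sits in group 9; removing 3 electrons leaves Co³⁺ with 9 − 3 = 6 d electrons.
High-spin d⁶ fills as t₂g⁴ eg² with CFSE 4(−0.4) + 2(+0.6) = -0.4Δ_oct = -4288 cm⁻¹.
Low-spin: t₂g⁶ eg⁰, orbital CFSE = -2.4Δ_oct = -25728 cm⁻¹; plus 2 excess pairs × P = +33180 cm⁻¹; total 7452 cm⁻¹.
E(LS) − E(HS) = 7452 − (-4288) = 11740 cm⁻¹.

11740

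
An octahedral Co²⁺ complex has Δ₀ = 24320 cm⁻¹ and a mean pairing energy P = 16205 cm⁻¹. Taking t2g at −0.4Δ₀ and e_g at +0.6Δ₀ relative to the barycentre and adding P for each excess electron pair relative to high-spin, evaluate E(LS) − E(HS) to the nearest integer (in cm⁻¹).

Group 9 minus oxidation state +2 gives a d⁷ configuration for Co²⁺.
High-spin: t2g^5 e_g^2, CFSE = -0.8Δ₀ = -19456 cm⁻¹.
For low-spin the configuration is t2g^6 e_g^1: orbital energy -1.8 × 24320 = -43776 cm⁻¹, and 1 additional pair relative to high-spin adds 16205 cm⁻¹, giving -27571 cm⁻¹.
Thus E(LS) − E(HS) = -8115 cm⁻¹.

-8115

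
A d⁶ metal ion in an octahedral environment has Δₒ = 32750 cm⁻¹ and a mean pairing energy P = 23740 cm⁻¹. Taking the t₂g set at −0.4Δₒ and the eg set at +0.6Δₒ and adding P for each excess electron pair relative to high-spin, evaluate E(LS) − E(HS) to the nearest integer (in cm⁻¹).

In the high-spin limit (t₂g⁴ eg²) the orbital term is -0.4Δₒ = -13100 cm⁻¹, with no excess pairing.
Low-spin: t₂g⁶ eg⁰, orbital CFSE = -2.4Δₒ = -78600 cm⁻¹; plus 2 excess pairs × P = +47480 cm⁻¹; total -31120 cm⁻¹.
E(LS) − E(HS) = -31120 − (-13100) = -18020 cm⁻¹.

-18020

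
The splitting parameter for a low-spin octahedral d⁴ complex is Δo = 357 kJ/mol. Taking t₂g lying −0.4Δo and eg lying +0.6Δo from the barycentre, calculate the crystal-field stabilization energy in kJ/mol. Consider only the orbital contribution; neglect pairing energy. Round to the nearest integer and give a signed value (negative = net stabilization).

The d⁴ electrons fill as t₂g⁴ eg⁰.
Orbital CFSE = 4(-0.4) + 0(0.6) = -1.6Δo = -1.6 × 357 = -571 kJ/mol.

-571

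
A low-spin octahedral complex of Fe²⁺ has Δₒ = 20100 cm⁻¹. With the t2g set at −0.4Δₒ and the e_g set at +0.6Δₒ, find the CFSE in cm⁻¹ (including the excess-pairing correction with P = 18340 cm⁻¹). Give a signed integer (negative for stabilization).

Fe is in group 8, so Fe²⁺ is d⁶ (8 − 2 = 6).
Electron filling gives t2g^6 e_g^0.
CFSE(orbital) = 6×(-0.4Δₒ) + 0×(0.6Δₒ) = -2.4Δₒ; with Δₒ = 20100 cm⁻¹ that is -48240 cm⁻¹.
Relative to high-spin t2g^4 e_g^2 (1 paired), the low-spin configuration has 2 additional pairs, contributing +2 × 18340 = +36680 cm⁻¹.
Combining: -48240 + 36680 = -11560 cm⁻¹.

-11560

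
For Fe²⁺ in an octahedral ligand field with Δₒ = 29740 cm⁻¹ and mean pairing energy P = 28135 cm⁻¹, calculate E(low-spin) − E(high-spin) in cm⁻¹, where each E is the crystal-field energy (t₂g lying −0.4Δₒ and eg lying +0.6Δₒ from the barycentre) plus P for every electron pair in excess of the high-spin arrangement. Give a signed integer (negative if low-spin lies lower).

-3210

Fe is in group 8, so Fe²⁺ is d⁶ (8 − 2 = 6).
High-spin: t₂g⁴ eg², CFSE = -0.4Δₒ = -11896 cm⁻¹.
Low-spin: t₂g⁶ eg⁰, orbital CFSE = -2.4Δₒ = -71376 cm⁻¹; plus 2 excess pairs × P = +56270 cm⁻¹; total -15106 cm⁻¹.
The difference is -15106 − (-11896) = -3210 cm⁻¹, so low-spin lies lower.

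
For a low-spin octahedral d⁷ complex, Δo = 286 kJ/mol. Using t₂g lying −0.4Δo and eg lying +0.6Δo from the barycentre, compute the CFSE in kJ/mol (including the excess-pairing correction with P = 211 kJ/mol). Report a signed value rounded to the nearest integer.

-304

Configuration: t₂g⁶ eg¹.
The orbital stabilization is -1.8Δo = -1.8 × 286 = -515 kJ/mol.
Pairing penalty: 3 pairs vs 2 in the high-spin reference → 1 extra × P = 211 kJ/mol.
Combining: -515 + 211 = -304 kJ/mol.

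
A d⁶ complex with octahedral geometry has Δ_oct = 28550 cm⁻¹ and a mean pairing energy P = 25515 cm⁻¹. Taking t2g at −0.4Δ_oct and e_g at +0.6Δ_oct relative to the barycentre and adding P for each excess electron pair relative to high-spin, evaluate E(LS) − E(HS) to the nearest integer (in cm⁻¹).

-6070

In the high-spin limit (t2g^4 e_g^2) the orbital term is -0.4Δ_oct = -11420 cm⁻¹, with no excess pairing.
Low-spin t2g^6 e_g^0 gives -2.4Δ_oct = -68520 cm⁻¹, but forming 2 extra pairs costs 2P = 51030 cm⁻¹, so E(LS) = -68520 + 51030 = -17490 cm⁻¹.
Thus E(LS) − E(HS) = -6070 cm⁻¹.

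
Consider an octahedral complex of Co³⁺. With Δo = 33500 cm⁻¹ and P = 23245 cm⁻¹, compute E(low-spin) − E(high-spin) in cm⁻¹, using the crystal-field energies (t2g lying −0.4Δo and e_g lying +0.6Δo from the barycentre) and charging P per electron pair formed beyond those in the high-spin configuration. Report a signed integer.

Co sits in group 9; removing 3 electrons leaves Co³⁺ with 9 − 3 = 6 d electrons.
High-spin: t2g^4 e_g^2, CFSE = -0.4Δo = -13400 cm⁻¹.
For low-spin the configuration is t2g^6 e_g^0: orbital energy -2.4 × 33500 = -80400 cm⁻¹, and 2 additional pairs relative to high-spin add 46490 cm⁻¹, giving -33910 cm⁻¹.
E(LS) − E(HS) = -33910 − (-13400) = -20510 cm⁻¹.

-20510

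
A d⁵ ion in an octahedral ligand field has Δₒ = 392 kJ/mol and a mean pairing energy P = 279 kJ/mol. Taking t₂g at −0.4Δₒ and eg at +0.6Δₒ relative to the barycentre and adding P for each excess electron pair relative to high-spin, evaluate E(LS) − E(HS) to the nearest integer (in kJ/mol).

High-spin: t₂g³ eg², CFSE = 0.0Δₒ = 0 kJ/mol.
Low-spin: t₂g⁵ eg⁰, orbital CFSE = -2.0Δₒ = -784 kJ/mol; plus 2 excess pairs × P = +558 kJ/mol; total -226 kJ/mol.
The difference is -226 − (0) = -226 kJ/mol, so low-spin lies lower.

-226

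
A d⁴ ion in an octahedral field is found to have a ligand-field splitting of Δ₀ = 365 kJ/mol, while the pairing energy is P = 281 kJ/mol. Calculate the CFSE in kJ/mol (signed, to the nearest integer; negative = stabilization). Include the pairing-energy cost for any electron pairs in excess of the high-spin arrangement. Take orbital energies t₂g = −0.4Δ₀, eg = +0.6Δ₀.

-303

Here Δ₀ > P (365 > 281), so the low-spin state is favoured.
That gives t₂g⁴ eg⁰.
Orbital CFSE = -1.6Δ₀ = -1.6 × 365 = -584 kJ/mol.
Excess pairs vs high-spin: 1 − 0 = 1; pairing cost = +281 kJ/mol.
Net CFSE = -584 + 281 = -303 kJ/mol.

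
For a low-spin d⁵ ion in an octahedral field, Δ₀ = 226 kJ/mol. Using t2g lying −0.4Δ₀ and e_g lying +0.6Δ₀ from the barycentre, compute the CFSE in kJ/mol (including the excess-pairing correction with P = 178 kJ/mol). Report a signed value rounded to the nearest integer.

-96

Electron filling gives t2g^5 e_g^0.
The orbital stabilization is -2.0Δ₀ = -2.0 × 226 = -452 kJ/mol.
Relative to high-spin t2g^3 e_g^2 (0 paired), the low-spin configuration has 2 additional pairs, contributing +2 × 178 = +356 kJ/mol.
Combining: -452 + 356 = -96 kJ/mol.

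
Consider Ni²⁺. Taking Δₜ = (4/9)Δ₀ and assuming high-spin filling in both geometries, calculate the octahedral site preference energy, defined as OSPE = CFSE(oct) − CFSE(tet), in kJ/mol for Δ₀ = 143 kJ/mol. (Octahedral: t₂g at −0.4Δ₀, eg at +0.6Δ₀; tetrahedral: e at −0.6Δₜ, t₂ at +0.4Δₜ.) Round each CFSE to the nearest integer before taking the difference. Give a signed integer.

Ni²⁺: group 10, so d-count = 10 − 2 = 8.
Octahedral high-spin t₂g⁶ eg²: CFSE = -1.2 × 143 = -172 kJ/mol.
In a tetrahedral site the filling is e⁴ t₂⁴: CFSE(tet) = -0.8Δₜ = -0.8 × (4/9)(143) = -51 kJ/mol.
OSPE = CFSE(oct) − CFSE(tet) = -172 − (-51) = -121 kJ/mol.

-121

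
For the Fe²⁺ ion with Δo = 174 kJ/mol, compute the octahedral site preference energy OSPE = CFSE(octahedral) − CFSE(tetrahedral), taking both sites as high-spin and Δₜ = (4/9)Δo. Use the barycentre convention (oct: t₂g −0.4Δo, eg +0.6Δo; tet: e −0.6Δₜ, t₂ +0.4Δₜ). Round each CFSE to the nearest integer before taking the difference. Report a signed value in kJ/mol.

-24

Fe²⁺: group 8, so d-count = 8 − 2 = 6.
Octahedral high-spin t2g^4 e_g^2: CFSE = -0.4 × 174 = -70 kJ/mol.
Tetrahedral e^3 t2^3 gives -0.6Δₜ = -0.6 × (4/9) × 174 = -46 kJ/mol.
Subtracting, OSPE = -70 − (-46) = -24 kJ/mol.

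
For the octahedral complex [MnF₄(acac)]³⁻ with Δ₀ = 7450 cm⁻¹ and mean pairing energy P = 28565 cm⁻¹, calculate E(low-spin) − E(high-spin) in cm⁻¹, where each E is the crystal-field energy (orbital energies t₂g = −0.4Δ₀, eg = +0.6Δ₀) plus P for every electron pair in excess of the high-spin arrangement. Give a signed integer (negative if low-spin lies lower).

42230

Ligand charges: 4×(-1) from F⁻ and 1×(-1) from acac⁻ sum to -5; with overall charge -3, Mn is +2.
Mn sits in group 7; removing 2 electrons leaves Mn²⁺ with 7 − 2 = 5 d electrons.
High-spin d⁵ fills as t₂g³ eg² with CFSE 3(−0.4) + 2(+0.6) = 0.0Δ₀ = 0 cm⁻¹.
For low-spin the configuration is t₂g⁵ eg⁰: orbital energy -2.0 × 7450 = -14900 cm⁻¹, and 2 additional pairs relative to high-spin add 57130 cm⁻¹, giving 42230 cm⁻¹.
E(LS) − E(HS) = 42230 − (0) = 42230 cm⁻¹.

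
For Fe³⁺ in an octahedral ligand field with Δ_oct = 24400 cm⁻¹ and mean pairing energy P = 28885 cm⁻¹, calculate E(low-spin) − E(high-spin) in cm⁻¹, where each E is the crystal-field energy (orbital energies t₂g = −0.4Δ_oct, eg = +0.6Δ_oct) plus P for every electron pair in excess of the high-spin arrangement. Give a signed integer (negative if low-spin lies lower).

Fe sits in group 8; removing 3 electrons leaves Fe³⁺ with 8 − 3 = 5 d electrons.
High-spin d⁵ fills as t₂g³ eg² with CFSE 3(−0.4) + 2(+0.6) = 0.0Δ_oct = 0 cm⁻¹.
Low-spin: t₂g⁵ eg⁰, orbital CFSE = -2.0Δ_oct = -48800 cm⁻¹; plus 2 excess pairs × P = +57770 cm⁻¹; total 8970 cm⁻¹.
The difference is 8970 − (0) = 8970 cm⁻¹, so high-spin lies lower.

8970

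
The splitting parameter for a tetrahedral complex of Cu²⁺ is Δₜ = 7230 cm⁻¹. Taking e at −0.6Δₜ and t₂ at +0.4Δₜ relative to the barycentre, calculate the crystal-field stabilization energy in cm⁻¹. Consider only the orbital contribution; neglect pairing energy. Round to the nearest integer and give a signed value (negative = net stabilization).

Cu is in group 11, so Cu²⁺ is d⁹ (11 − 2 = 9).
Tetrahedral splitting is small, so the complex is high-spin.
Configuration: e⁴ t₂⁵.
Orbital CFSE = 4(-0.6) + 5(0.4) = -0.4Δₜ = -0.4 × 7230 = -2892 cm⁻¹.

-2892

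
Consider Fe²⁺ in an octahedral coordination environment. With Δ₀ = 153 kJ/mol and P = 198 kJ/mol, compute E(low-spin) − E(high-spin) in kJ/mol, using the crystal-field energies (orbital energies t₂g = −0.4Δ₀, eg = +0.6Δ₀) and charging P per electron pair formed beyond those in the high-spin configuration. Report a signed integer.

Group 8 minus oxidation state +2 gives a d⁶ configuration for Fe²⁺.
In the high-spin limit (t₂g⁴ eg²) the orbital term is -0.4Δ₀ = -61 kJ/mol, with no excess pairing.
Low-spin t₂g⁶ eg⁰ gives -2.4Δ₀ = -367 kJ/mol, but forming 2 extra pairs costs 2P = 396 kJ/mol, so E(LS) = -367 + 396 = 29 kJ/mol.
The difference is 29 − (-61) = 90 kJ/mol, so high-spin lies lower.

90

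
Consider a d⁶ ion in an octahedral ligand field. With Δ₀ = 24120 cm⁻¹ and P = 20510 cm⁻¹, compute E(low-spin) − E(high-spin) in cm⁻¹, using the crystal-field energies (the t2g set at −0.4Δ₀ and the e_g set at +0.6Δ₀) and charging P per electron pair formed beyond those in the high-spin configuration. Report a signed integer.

-7220

In the high-spin limit (t2g^4 e_g^2) the orbital term is -0.4Δ₀ = -9648 cm⁻¹, with no excess pairing.
For low-spin the configuration is t2g^6 e_g^0: orbital energy -2.4 × 24120 = -57888 cm⁻¹, and 2 additional pairs relative to high-spin add 41020 cm⁻¹, giving -16868 cm⁻¹.
E(LS) − E(HS) = -16868 − (-9648) = -7220 cm⁻¹.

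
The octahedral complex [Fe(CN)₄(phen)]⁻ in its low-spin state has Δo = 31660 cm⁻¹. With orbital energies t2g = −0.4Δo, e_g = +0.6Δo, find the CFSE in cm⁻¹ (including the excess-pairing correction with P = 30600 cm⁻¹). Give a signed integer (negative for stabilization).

-2120

Ligand charges: 4×(-1) from CN⁻ and 1×(+0) from phen sum to -4; with overall charge -1, Fe is +3.
Group 8 minus oxidation state +3 gives a d⁵ configuration for Fe³⁺.
Electron filling gives t2g^5 e_g^0.
CFSE(orbital) = 5×(-0.4Δo) + 0×(0.6Δo) = -2.0Δo; with Δo = 31660 cm⁻¹ that is -63320 cm⁻¹.
Relative to high-spin t2g^3 e_g^2 (0 paired), the low-spin configuration has 2 additional pairs, contributing +2 × 30600 = +61200 cm⁻¹.
Overall CFSE = -63320 + 61200 = -2120 cm⁻¹.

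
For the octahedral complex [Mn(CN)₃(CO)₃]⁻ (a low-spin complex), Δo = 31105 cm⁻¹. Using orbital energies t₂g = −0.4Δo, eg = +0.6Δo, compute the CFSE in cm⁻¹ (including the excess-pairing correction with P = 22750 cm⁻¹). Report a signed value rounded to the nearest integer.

-16710

Ligand charges: 3×(-1) from CN⁻ and 3×(+0) from CO sum to -3; with overall charge -1, Mn is +2.
Mn sits in group 7; removing 2 electrons leaves Mn²⁺ with 7 − 2 = 5 d electrons.
The d⁵ electrons fill as t₂g⁵ eg⁰.
Orbital CFSE = 5(-0.4) + 0(0.6) = -2.0Δo = -2.0 × 31105 = -62210 cm⁻¹.
High-spin d⁵ would be t₂g³ eg² with 0 pairs; low-spin has 2, so 2 excess pairs cost +2P = +45500 cm⁻¹.
Overall CFSE = -62210 + 45500 = -16710 cm⁻¹.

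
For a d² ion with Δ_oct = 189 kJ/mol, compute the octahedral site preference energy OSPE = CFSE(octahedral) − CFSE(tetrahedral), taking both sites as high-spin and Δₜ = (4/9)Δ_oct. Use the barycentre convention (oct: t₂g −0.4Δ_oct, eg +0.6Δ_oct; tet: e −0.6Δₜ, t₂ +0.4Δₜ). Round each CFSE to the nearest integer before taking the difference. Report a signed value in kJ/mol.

-50

In an octahedral site d² (HS) is t2g^2 e_g^0, giving CFSE(oct) = -0.8Δ_oct = -151 kJ/mol.
In a tetrahedral site the filling is e^2 t2^0: CFSE(tet) = -1.2Δₜ = -1.2 × (4/9)(189) = -101 kJ/mol.
Subtracting, OSPE = -151 − (-101) = -50 kJ/mol.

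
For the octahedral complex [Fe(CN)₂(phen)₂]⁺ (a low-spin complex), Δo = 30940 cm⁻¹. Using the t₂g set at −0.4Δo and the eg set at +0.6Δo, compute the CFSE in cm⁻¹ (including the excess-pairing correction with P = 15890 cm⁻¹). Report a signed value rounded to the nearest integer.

Ligand charges: 2×(-1) from CN⁻ and 2×(+0) from phen sum to -2; with overall charge +1, Fe is +3.
Fe³⁺: group 8, so d-count = 8 − 3 = 5.
Electron filling gives t₂g⁵ eg⁰.
The orbital stabilization is -2.0Δo = -2.0 × 30940 = -61880 cm⁻¹.
High-spin d⁵ would be t₂g³ eg² with 0 pairs; low-spin has 2, so 2 excess pairs cost +2P = +31780 cm⁻¹.
Overall CFSE = -61880 + 31780 = -30100 cm⁻¹.

-30100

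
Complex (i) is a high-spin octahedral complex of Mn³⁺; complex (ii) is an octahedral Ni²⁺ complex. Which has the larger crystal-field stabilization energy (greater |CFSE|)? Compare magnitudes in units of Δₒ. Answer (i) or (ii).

(i): Mn is in group 7, so Mn³⁺ is d⁴ (7 − 3 = 4); t2g^3 e_g^1, CFSE = -0.6Δₒ.
(ii): Ni sits in group 10; removing 2 electrons leaves Ni²⁺ with 10 − 2 = 8 d electrons; t₂g⁶ eg², CFSE = -1.2Δₒ.
So (ii) has the larger |CFSE|.

(ii)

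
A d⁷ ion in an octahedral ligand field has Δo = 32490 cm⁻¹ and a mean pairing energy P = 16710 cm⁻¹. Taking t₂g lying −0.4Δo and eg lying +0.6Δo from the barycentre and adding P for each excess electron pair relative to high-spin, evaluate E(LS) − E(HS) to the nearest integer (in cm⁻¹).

-15780

In the high-spin limit (t₂g⁵ eg²) the orbital term is -0.8Δo = -25992 cm⁻¹, with no excess pairing.
Low-spin t₂g⁶ eg¹ gives -1.8Δo = -58482 cm⁻¹, but forming 1 extra pair costs 1P = 16710 cm⁻¹, so E(LS) = -58482 + 16710 = -41772 cm⁻¹.
E(LS) − E(HS) = -41772 − (-25992) = -15780 cm⁻¹.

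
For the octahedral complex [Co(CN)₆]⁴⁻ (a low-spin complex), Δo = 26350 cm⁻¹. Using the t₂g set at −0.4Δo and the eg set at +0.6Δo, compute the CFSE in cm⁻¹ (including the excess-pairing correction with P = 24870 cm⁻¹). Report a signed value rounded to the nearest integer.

-22560

Each CN⁻ contributes -1; 6 × (-1) = -6. With overall charge -4, Co is in the +2 oxidation state.
Co²⁺: group 9, so d-count = 9 − 2 = 7.
Configuration: t₂g⁶ eg¹.
CFSE(orbital) = 6×(-0.4Δo) + 1×(0.6Δo) = -1.8Δo; with Δo = 26350 cm⁻¹ that is -47430 cm⁻¹.
High-spin d⁷ would be t₂g⁵ eg² with 2 pairs; low-spin has 3, so 1 excess pair costs +1P = +24870 cm⁻¹.
Net CFSE = -47430 + 24870 = -22560 cm⁻¹.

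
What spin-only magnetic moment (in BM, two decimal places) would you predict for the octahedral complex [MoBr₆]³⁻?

3.87 BM

Each Br⁻ contributes -1; 6 × (-1) = -6. With overall charge -3, Mo is in the +3 oxidation state.
Mo³⁺: group 6, so d-count = 6 − 3 = 3.
Configuration: t₂g³ eg⁰ → 3 unpaired electrons.
μ(spin-only) = √[3(3+2)] = √15 ≈ 3.87 BM.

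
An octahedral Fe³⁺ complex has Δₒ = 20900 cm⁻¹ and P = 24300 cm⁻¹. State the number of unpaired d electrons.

5

Fe³⁺: group 8, so d-count = 8 − 3 = 5.
Δₒ < P, so pairing is avoided: the ground state is high-spin.
That gives t₂g³ eg².
Unpaired electrons: 5.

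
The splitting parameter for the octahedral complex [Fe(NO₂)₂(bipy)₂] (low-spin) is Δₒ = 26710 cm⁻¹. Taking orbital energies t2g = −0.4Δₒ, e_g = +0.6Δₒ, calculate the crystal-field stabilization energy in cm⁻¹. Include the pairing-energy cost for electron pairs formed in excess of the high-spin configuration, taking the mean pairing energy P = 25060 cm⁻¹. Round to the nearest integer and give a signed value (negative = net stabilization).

-13984

Ligand charges: 2×(-1) from NO₂⁻ and 2×(+0) from bipy sum to -2; with overall charge +0, Fe is +2.
Fe sits in group 8; removing 2 electrons leaves Fe²⁺ with 8 − 2 = 6 d electrons.
Electron filling gives t2g^6 e_g^0.
CFSE(orbital) = 6×(-0.4Δₒ) + 0×(0.6Δₒ) = -2.4Δₒ; with Δₒ = 26710 cm⁻¹ that is -64104 cm⁻¹.
Relative to high-spin t2g^4 e_g^2 (1 paired), the low-spin configuration has 2 additional pairs, contributing +2 × 25060 = +50120 cm⁻¹.
Net CFSE = -64104 + 50120 = -13984 cm⁻¹.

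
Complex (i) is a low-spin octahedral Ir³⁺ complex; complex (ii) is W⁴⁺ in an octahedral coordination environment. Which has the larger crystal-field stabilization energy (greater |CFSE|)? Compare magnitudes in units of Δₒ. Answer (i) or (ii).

(i): Group 9 minus oxidation state +3 gives a d⁶ configuration for Ir³⁺; t2g^6 e_g^0, CFSE = -2.4Δₒ.
(ii): Group 6 minus oxidation state +4 gives a d² configuration for W⁴⁺; t2g^2 e_g^0, CFSE = -0.8Δₒ.
So (i) has the larger |CFSE|.

(i)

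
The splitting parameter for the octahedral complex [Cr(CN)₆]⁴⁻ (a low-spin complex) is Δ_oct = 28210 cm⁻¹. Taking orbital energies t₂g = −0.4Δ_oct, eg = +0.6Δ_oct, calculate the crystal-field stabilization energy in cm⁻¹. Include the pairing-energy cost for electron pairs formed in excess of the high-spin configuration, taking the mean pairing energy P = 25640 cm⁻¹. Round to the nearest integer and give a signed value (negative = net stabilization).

Each CN⁻ contributes -1; 6 × (-1) = -6. With overall charge -4, Cr is in the +2 oxidation state.
Group 6 minus oxidation state +2 gives a d⁴ configuration for Cr²⁺.
Electron filling gives t₂g⁴ eg⁰.
CFSE(orbital) = 4×(-0.4Δ_oct) + 0×(0.6Δ_oct) = -1.6Δ_oct; with Δ_oct = 28210 cm⁻¹ that is -45136 cm⁻¹.
Pairing penalty: 1 pair vs 0 in the high-spin reference → 1 extra × P = 25640 cm⁻¹.
Overall CFSE = -45136 + 25640 = -19496 cm⁻¹.

-19496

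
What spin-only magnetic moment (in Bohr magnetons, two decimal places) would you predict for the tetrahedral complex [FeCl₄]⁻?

5.92 Bohr magnetons

Each Cl⁻ contributes -1; 4 × (-1) = -4. With overall charge -1, Fe is in the +3 oxidation state.
Fe is in group 8, so Fe³⁺ is d⁵ (8 − 3 = 5).
Tetrahedral fields are weak (Δₜ ≈ 4/9 Δₒ), so electrons fill high-spin.
Configuration: e^2 t2^3 → 5 unpaired electrons.
μ(spin-only) = √[5(5+2)] = √35 ≈ 5.92 Bohr magnetons.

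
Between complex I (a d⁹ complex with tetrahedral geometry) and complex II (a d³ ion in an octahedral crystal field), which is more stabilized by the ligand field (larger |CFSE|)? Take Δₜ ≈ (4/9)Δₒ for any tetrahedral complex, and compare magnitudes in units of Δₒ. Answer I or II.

I: Tetrahedral splitting is small, so the complex is high-spin; e^4 t2^5, CFSE = -0.4Δₜ ≈ -0.18Δₒ.
II: t2g^3 e_g^0, CFSE = -1.2Δₒ.
So II has the larger |CFSE|.

II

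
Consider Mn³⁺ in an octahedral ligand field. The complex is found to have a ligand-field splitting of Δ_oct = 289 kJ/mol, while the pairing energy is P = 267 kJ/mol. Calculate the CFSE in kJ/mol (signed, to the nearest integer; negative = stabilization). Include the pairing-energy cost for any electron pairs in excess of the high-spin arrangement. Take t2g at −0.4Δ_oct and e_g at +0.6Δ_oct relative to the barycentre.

-195

Group 7 minus oxidation state +3 gives a d⁴ configuration for Mn³⁺.
With Δ_oct > P the complex is low-spin.
Configuration: t2g^4 e_g^0.
Orbital CFSE = -1.6Δ_oct = -1.6 × 289 = -462 kJ/mol.
Excess pairs vs high-spin: 1 − 0 = 1; pairing cost = +267 kJ/mol.
Net CFSE = -462 + 267 = -195 kJ/mol.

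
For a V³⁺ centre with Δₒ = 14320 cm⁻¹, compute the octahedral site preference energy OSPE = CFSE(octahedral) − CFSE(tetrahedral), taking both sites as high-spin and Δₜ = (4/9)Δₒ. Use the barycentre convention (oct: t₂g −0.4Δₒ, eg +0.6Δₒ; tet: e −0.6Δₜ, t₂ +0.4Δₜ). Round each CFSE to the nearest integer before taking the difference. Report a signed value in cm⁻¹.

-3819

V³⁺: group 5, so d-count = 5 − 3 = 2.
In an octahedral site d² (HS) is t2g^2 e_g^0, giving CFSE(oct) = -0.8Δₒ = -11456 cm⁻¹.
Tetrahedral e^2 t2^0 gives -1.2Δₜ = -1.2 × (4/9) × 14320 = -7637 cm⁻¹.
OSPE = CFSE(oct) − CFSE(tet) = -11456 − (-7637) = -3819 cm⁻¹.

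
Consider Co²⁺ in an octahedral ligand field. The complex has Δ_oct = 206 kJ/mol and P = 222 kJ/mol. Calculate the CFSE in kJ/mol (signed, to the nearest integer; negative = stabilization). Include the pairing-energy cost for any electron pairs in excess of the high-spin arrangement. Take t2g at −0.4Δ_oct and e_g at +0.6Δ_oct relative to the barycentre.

-165

Co²⁺: group 9, so d-count = 9 − 2 = 7.
Δ_oct < P, so pairing is avoided: the ground state is high-spin.
That gives t2g^5 e_g^2.
Orbital CFSE = -0.8Δ_oct = -0.8 × 206 = -165 kJ/mol.
High-spin has no excess pairs, so no pairing correction applies.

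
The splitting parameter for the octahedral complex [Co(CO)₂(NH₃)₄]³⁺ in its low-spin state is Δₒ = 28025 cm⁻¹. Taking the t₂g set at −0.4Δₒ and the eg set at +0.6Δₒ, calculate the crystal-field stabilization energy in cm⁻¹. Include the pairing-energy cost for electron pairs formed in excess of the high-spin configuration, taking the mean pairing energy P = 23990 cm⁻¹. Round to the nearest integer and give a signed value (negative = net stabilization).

Ligand charges: 2×(+0) from CO and 4×(+0) from NH₃ sum to +0; with overall charge +3, Co is +3.
Co³⁺: group 9, so d-count = 9 − 3 = 6.
Configuration: t₂g⁶ eg⁰.
Orbital CFSE = 6(-0.4) + 0(0.6) = -2.4Δₒ = -2.4 × 28025 = -67260 cm⁻¹.
High-spin d⁶ would be t₂g⁴ eg² with 1 pair; low-spin has 3, so 2 excess pairs cost +2P = +47980 cm⁻¹.
Overall CFSE = -67260 + 47980 = -19280 cm⁻¹.

-19280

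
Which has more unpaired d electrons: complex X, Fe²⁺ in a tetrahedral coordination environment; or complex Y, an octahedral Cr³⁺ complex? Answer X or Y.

X

X: Fe sits in group 8; removing 2 electrons leaves Fe²⁺ with 8 − 2 = 6 d electrons; Tetrahedral splitting is small, so the complex is high-spin; e³ t₂³ → 4 unpaired.
Y: Cr sits in group 6; removing 3 electrons leaves Cr³⁺ with 6 − 3 = 3 d electrons; t₂g³ eg⁰ → 3 unpaired.
So X has more unpaired electrons.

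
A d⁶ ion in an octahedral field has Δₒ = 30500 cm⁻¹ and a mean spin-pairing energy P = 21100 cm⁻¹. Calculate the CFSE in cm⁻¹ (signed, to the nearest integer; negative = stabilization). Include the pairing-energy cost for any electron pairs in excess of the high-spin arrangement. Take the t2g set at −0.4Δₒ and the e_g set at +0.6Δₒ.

-31000

Here Δₒ > P (30500 > 21100), so the low-spin state is favoured.
That gives t2g^6 e_g^0.
Orbital CFSE = -2.4Δₒ = -2.4 × 30500 = -73200 cm⁻¹.
Excess pairs vs high-spin: 3 − 1 = 2; pairing cost = +42200 cm⁻¹.
Net CFSE = -73200 + 42200 = -31000 cm⁻¹.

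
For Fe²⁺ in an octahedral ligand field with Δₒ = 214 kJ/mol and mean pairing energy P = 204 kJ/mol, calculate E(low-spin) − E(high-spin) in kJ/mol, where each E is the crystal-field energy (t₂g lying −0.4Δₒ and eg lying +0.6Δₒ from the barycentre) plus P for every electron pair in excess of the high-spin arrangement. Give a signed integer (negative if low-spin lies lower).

-20

Fe sits in group 8; removing 2 electrons leaves Fe²⁺ with 8 − 2 = 6 d electrons.
In the high-spin limit (t₂g⁴ eg²) the orbital term is -0.4Δₒ = -86 kJ/mol, with no excess pairing.
For low-spin the configuration is t₂g⁶ eg⁰: orbital energy -2.4 × 214 = -514 kJ/mol, and 2 additional pairs relative to high-spin add 408 kJ/mol, giving -106 kJ/mol.
Thus E(LS) − E(HS) = -20 kJ/mol.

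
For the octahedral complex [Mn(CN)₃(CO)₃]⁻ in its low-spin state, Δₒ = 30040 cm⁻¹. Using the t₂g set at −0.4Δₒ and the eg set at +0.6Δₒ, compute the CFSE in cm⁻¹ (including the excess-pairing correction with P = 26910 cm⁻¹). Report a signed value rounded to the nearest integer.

-6260

Ligand charges: 3×(-1) from CN⁻ and 3×(+0) from CO sum to -3; with overall charge -1, Mn is +2.
Group 7 minus oxidation state +2 gives a d⁵ configuration for Mn²⁺.
Electron filling gives t₂g⁵ eg⁰.
CFSE(orbital) = 5×(-0.4Δₒ) + 0×(0.6Δₒ) = -2.0Δₒ; with Δₒ = 30040 cm⁻¹ that is -60080 cm⁻¹.
Pairing penalty: 2 pairs vs 0 in the high-spin reference → 2 extra × P = 53820 cm⁻¹.
Overall CFSE = -60080 + 53820 = -6260 cm⁻¹.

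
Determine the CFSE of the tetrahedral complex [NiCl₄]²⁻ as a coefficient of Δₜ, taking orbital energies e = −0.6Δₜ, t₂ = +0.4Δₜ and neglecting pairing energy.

Each Cl⁻ contributes -1; 4 × (-1) = -4. With overall charge -2, Ni is in the +2 oxidation state.
Ni is in group 10, so Ni²⁺ is d⁸ (10 − 2 = 8).
With tetrahedral geometry the complex is necessarily high-spin.
Configuration: e⁴ t₂⁴.
CFSE = 4(-0.6Δₜ) + 4(0.4Δₜ) = -2.4Δₜ + 1.6Δₜ = -0.8Δₜ.

-0.8 Δₜ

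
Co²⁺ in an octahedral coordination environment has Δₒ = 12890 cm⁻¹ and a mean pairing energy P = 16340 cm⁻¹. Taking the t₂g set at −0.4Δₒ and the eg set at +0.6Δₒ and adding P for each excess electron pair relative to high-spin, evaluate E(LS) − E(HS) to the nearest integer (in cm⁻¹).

3450

Co²⁺: group 9, so d-count = 9 − 2 = 7.
High-spin d⁷ fills as t₂g⁵ eg² with CFSE 5(−0.4) + 2(+0.6) = -0.8Δₒ = -10312 cm⁻¹.
For low-spin the configuration is t₂g⁶ eg¹: orbital energy -1.8 × 12890 = -23202 cm⁻¹, and 1 additional pair relative to high-spin adds 16340 cm⁻¹, giving -6862 cm⁻¹.
E(LS) − E(HS) = -6862 − (-10312) = 3450 cm⁻¹.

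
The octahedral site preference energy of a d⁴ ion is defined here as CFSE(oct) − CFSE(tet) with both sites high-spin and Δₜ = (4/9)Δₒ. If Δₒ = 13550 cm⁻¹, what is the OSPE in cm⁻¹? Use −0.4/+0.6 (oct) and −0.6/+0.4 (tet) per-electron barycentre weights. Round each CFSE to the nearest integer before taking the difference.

Octahedral high-spin t₂g³ eg¹: CFSE = -0.6 × 13550 = -8130 cm⁻¹.
Tetrahedral e² t₂² gives -0.4Δₜ = -0.4 × (4/9) × 13550 = -2409 cm⁻¹.
OSPE = CFSE(oct) − CFSE(tet) = -8130 − (-2409) = -5721 cm⁻¹.

-5721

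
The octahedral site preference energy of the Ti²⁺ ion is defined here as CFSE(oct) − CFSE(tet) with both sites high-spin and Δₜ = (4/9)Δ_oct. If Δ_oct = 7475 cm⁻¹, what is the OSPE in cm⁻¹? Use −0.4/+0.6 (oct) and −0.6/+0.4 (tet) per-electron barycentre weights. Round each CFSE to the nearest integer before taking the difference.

Ti²⁺: group 4, so d-count = 4 − 2 = 2.
Octahedral high-spin t2g^2 e_g^0: CFSE = -0.8 × 7475 = -5980 cm⁻¹.
Tetrahedral: e^2 t2^0, CFSE = 2(−0.6) + 0(+0.4) = -1.2Δₜ = -1.2 × (4/9) × 7475 = -3987 cm⁻¹.
OSPE = CFSE(oct) − CFSE(tet) = -5980 − (-3987) = -1993 cm⁻¹.

-1993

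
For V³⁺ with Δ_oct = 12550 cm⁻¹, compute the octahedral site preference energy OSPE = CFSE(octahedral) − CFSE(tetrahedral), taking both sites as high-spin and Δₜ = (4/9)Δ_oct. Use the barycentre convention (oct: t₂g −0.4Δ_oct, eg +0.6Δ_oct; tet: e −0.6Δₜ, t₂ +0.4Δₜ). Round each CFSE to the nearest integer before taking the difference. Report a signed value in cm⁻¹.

-3347

V sits in group 5; removing 3 electrons leaves V³⁺ with 5 − 3 = 2 d electrons.
In an octahedral site d² (HS) is t₂g² eg⁰, giving CFSE(oct) = -0.8Δ_oct = -10040 cm⁻¹.
In a tetrahedral site the filling is e² t₂⁰: CFSE(tet) = -1.2Δₜ = -1.2 × (4/9)(12550) = -6693 cm⁻¹.
Subtracting, OSPE = -10040 − (-6693) = -3347 cm⁻¹.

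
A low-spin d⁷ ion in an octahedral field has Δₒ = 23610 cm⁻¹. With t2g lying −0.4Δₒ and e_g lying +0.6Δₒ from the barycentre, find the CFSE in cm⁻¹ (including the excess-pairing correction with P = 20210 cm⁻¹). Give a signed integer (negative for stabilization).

Configuration: t2g^6 e_g^1.
The orbital stabilization is -1.8Δₒ = -1.8 × 23610 = -42498 cm⁻¹.
Relative to high-spin t2g^5 e_g^2 (2 paired), the low-spin configuration has 1 additional pair, contributing +1 × 20210 = +20210 cm⁻¹.
Combining: -42498 + 20210 = -22288 cm⁻¹.

-22288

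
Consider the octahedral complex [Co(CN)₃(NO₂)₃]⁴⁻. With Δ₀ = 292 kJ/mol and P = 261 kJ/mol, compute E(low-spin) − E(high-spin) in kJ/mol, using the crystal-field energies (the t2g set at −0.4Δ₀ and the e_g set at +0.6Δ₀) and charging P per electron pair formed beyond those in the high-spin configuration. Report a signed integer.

-31

Ligand charges: 3×(-1) from CN⁻ and 3×(-1) from NO₂⁻ sum to -6; with overall charge -4, Co is +2.
Co²⁺: group 9, so d-count = 9 − 2 = 7.
In the high-spin limit (t2g^5 e_g^2) the orbital term is -0.8Δ₀ = -234 kJ/mol, with no excess pairing.
For low-spin the configuration is t2g^6 e_g^1: orbital energy -1.8 × 292 = -526 kJ/mol, and 1 additional pair relative to high-spin adds 261 kJ/mol, giving -265 kJ/mol.
Thus E(LS) − E(HS) = -31 kJ/mol.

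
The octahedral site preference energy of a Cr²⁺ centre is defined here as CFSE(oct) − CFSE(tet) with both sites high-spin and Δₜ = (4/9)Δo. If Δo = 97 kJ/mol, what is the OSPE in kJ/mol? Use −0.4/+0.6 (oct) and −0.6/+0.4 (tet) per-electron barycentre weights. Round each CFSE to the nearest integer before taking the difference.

-41

Group 6 minus oxidation state +2 gives a d⁴ configuration for Cr²⁺.
Octahedral (high-spin): t₂g³ eg¹, CFSE = 3(−0.4) + 1(+0.6) = -0.6Δo = -0.6 × 97 = -58 kJ/mol.
Tetrahedral: e² t₂², CFSE = 2(−0.6) + 2(+0.4) = -0.4Δₜ = -0.4 × (4/9) × 97 = -17 kJ/mol.
Subtracting, OSPE = -58 − (-17) = -41 kJ/mol.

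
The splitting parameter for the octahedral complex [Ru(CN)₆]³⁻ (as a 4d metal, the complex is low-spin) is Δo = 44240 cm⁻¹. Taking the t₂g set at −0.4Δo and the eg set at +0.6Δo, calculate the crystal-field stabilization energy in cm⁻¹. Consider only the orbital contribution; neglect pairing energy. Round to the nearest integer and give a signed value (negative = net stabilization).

Each CN⁻ contributes -1; 6 × (-1) = -6. With overall charge -3, Ru is in the +3 oxidation state.
Ru³⁺: group 8, so d-count = 8 − 3 = 5.
The d⁵ electrons fill as t₂g⁵ eg⁰.
CFSE(orbital) = 5×(-0.4Δo) + 0×(0.6Δo) = -2.0Δo; with Δo = 44240 cm⁻¹ that is -88480 cm⁻¹.

-88480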